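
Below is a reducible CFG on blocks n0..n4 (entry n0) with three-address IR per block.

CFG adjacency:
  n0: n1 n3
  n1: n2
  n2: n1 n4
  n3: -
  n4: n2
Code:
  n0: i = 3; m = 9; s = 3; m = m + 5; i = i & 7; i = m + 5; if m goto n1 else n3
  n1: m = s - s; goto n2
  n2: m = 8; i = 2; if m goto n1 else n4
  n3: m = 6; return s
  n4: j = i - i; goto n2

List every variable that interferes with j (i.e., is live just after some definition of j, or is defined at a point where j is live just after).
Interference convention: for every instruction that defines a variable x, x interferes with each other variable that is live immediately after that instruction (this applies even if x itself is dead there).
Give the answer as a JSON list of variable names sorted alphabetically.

Answer: ["s"]

Derivation:
Per-block:
  n0: {i,m,s} / ∅
  n1: {m} / {s}
  n2: {i,m} / ∅
  n3: {m} / {s}
  n4: {j} / {i}

Live sets:
  live n0: ∅→{s}
  live n1: {s}→{s}
  live n2: {s}→{i,s}
  live n3: {s}→∅
  live n4: {i,s}→{s}

Conflict graph:
  i↔{m,s}
  j↔{s}
  m↔{i,s}
  s↔{i,j,m}

N(j) = ["s"]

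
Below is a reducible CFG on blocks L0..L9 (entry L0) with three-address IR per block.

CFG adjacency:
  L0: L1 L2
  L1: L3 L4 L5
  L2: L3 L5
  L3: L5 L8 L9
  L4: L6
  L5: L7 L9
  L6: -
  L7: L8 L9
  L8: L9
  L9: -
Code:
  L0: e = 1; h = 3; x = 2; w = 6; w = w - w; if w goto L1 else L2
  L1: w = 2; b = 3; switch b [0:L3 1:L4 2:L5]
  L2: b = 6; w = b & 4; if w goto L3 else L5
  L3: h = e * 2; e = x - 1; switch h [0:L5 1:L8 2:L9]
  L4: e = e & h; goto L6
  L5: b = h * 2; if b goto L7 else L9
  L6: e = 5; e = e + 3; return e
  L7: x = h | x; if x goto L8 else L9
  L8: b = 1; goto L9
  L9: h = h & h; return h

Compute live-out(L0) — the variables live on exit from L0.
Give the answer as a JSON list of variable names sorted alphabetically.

def/use:
  L0 def {e,h,w,x} use ∅
  L1 def {b,w} use ∅
  L2 def {b,w} use ∅
  L3 def {e,h} use {e,x}
  L4 def {e} use {e,h}
  L5 def {b} use {h}
  L6 def {e} use ∅
  L7 def {x} use {h,x}
  L8 def {b} use ∅
  L9 def {h} use {h}

Liveness:
  live L0: ∅→{e,h,x}
  live L1: {e,h,x}→{e,h,x}
  live L2: {e,h,x}→{e,h,x}
  live L3: {e,x}→{h,x}
  live L4: {e,h}→∅
  live L5: {h,x}→{h,x}
  live L6: ∅→∅
  live L7: {h,x}→{h}
  live L8: {h}→{h}
  live L9: {h}→∅

live-out(L0) = ["e", "h", "x"]

Answer: ["e", "h", "x"]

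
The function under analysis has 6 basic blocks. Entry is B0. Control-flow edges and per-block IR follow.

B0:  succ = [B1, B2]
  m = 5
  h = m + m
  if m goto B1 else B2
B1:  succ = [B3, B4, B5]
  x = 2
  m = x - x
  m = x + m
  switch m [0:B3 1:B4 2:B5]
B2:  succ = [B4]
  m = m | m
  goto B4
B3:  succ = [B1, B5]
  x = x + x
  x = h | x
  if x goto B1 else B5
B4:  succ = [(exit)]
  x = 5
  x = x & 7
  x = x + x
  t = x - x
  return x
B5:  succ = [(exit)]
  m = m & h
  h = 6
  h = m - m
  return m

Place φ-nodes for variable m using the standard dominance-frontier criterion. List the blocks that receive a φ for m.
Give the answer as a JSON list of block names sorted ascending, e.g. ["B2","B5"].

idom tree: B1←B0 B2←B0 B3←B1 B4←B0 B5←B1
Join-block Dom:
  B1: preds {B0,B3}: {B0} ∩ {B0,B1,B3} = {B0}; idom=B0
  B4: preds {B1,B2}: {B0,B1} ∩ {B0,B2} = {B0}; idom=B0
  B5: preds {B1,B3}: {B0,B1} ∩ {B0,B1,B3} = {B0,B1}; idom=B1

Frontier:
  B1←B0: walk · to B0
  B1←B3: walk B3→B1 to B0
  B4←B1: walk B1 to B0
  B4←B2: walk B2 to B0
  B5←B1: walk · to B1
  B5←B3: walk B3 to B1
  B0: DF=∅
  B1: DF={B1,B4}
  B2: DF={B4}
  B3: DF={B1,B5}
  B4: DF=∅
  B5: DF=∅

φ for m: defs {B0,B1,B2,B5}
  DF⁺ = {B1,B4}

Answer: ["B1", "B4"]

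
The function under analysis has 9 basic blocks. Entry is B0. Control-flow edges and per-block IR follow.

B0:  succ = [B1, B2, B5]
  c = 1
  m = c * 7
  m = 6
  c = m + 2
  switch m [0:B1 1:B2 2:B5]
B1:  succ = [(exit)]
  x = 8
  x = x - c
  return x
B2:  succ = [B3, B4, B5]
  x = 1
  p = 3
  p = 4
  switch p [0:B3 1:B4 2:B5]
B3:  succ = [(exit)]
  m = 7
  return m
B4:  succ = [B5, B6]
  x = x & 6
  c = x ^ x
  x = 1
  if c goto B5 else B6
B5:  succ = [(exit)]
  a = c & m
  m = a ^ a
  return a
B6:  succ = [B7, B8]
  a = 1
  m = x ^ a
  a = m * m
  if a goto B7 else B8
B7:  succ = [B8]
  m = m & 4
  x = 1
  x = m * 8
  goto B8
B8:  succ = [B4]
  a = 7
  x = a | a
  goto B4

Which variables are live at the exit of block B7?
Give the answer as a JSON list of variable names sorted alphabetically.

Answer: ["m"]

Analysis:
def/use:
  B0: def={c,m} ue=∅
  B1: def={x} ue={c}
  B2: def={p,x} ue=∅
  B3: def={m} ue=∅
  B4: def={c,x} ue={x}
  B5: def={a,m} ue={c,m}
  B6: def={a,m} ue={x}
  B7: def={m,x} ue={m}
  B8: def={a,x} ue=∅

Live sets:
  live B0: ∅→{c,m}
  live B1: {c}→∅
  live B2: {c,m}→{c,m,x}
  live B3: ∅→∅
  live B4: {m,x}→{c,m,x}
  live B5: {c,m}→∅
  live B6: {x}→{m}
  live B7: {m}→{m}
  live B8: {m}→{m,x}

live-out(B7) = ["m"]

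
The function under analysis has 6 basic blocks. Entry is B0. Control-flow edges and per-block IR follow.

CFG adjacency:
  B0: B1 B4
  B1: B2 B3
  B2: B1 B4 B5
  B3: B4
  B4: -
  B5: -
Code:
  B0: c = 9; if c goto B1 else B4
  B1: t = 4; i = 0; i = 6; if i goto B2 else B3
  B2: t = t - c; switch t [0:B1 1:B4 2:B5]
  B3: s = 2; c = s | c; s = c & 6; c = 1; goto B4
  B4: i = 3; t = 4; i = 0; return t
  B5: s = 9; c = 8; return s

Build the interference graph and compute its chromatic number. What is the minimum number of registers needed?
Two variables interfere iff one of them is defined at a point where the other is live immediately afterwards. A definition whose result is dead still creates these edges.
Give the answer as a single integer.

Per-block:
  B0: {c} / ∅
  B1: {i,t} / ∅
  B2: {t} / {c,t}
  B3: {c,s} / {c}
  B4: {i,t} / ∅
  B5: {c,s} / ∅

Backward fixpoint:
  live B0: ∅→{c}
  live B1: {c}→{c,t}
  live B2: {c,t}→{c}
  live B3: {c}→∅
  live B4: ∅→∅
  live B5: ∅→∅

Conflict graph:
  c: {i,s,t}
  i: {c,t}
  s: {c}
  t: {c,i}

Colouring:
  {c,i,t} pairwise interfere (3-clique) ⇒ χ ≥ 3
  3-colouring: r0={c}  r1={i,s}  r2={t}
  χ = 3

Answer: 3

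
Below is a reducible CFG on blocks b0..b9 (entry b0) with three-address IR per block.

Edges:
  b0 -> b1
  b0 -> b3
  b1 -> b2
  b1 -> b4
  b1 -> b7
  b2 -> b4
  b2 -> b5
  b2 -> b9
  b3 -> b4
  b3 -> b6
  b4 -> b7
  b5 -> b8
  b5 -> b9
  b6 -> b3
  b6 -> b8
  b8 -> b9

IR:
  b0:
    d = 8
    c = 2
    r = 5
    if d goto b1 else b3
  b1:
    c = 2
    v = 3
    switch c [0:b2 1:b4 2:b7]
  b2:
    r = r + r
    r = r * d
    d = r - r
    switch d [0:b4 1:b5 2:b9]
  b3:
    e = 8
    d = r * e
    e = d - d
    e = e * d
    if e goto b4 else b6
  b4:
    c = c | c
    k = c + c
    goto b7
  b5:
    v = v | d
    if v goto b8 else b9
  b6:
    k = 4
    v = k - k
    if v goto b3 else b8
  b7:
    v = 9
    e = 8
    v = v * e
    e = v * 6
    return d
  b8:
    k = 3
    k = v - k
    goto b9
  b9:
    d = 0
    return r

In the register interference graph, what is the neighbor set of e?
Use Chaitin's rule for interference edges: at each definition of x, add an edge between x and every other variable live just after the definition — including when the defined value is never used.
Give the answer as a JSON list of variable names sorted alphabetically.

Per-block:
  b0: def={c,d,r} ue=∅
  b1: def={c,v} ue=∅
  b2: def={d,r} ue={d,r}
  b3: def={d,e} ue={r}
  b4: def={c,k} ue={c}
  b5: def={v} ue={d,v}
  b6: def={k,v} ue=∅
  b7: def={e,v} ue={d}
  b8: def={k} ue={v}
  b9: def={d} ue={r}

Liveness:
  b0: in=∅ out={c,d,r}
  b1: in={d,r} out={c,d,r,v}
  b2: in={c,d,r,v} out={c,d,r,v}
  b3: in={c,r} out={c,d,r}
  b4: in={c,d} out={d}
  b5: in={d,r,v} out={r,v}
  b6: in={c,r} out={c,r,v}
  b7: in={d} out=∅
  b8: in={r,v} out={r}
  b9: in={r} out=∅

Conflict graph:
  c: {d,e,k,r,v}
  d: {c,e,k,r,v}
  e: {c,d,r,v}
  k: {c,d,r,v}
  r: {c,d,e,k,v}
  v: {c,d,e,k,r}

N(e) = ["c", "d", "r", "v"]

Answer: ["c", "d", "r", "v"]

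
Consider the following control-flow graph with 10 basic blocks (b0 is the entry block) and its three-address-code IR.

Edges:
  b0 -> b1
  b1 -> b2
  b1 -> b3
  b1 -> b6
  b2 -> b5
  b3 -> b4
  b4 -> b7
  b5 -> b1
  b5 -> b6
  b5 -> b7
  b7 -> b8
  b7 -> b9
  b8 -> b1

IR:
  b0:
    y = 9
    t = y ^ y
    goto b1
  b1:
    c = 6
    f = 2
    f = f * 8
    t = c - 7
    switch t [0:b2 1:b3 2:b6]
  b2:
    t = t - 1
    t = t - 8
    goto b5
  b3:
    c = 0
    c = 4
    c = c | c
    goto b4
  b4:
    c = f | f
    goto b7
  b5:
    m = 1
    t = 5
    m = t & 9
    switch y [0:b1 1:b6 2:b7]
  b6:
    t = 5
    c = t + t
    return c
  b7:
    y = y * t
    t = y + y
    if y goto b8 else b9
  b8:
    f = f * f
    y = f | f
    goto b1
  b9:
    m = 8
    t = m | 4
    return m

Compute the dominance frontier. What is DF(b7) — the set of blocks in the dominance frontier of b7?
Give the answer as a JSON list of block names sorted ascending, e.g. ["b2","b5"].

idom tree: b1←b0 b2←b1 b3←b1 b4←b3 b5←b2 b6←b1 b7←b1 b8←b7 b9←b7
Dom∩ at merges:
  b1: preds {b0,b5,b8}: {b0} ∩ {b0,b1,b2,b5} ∩ {b0,b1,b7,b8} = {b0}; idom=b0
  b6: preds {b1,b5}: {b0,b1} ∩ {b0,b1,b2,b5} = {b0,b1}; idom=b1
  b7: preds {b4,b5}: {b0,b1,b3,b4} ∩ {b0,b1,b2,b5} = {b0,b1}; idom=b1

DF walk-up:
  b1←b0: walk · to b0
  b1←b5: walk b5→b2→b1 to b0
  b1←b8: walk b8→b7→b1 to b0
  b6←b1: walk · to b1
  b6←b5: walk b5→b2 to b1
  b7←b4: walk b4→b3 to b1
  b7←b5: walk b5→b2 to b1
  b0 → ∅
  b1 → {b1}
  b2 → {b1,b6,b7}
  b3 → {b7}
  b4 → {b7}
  b5 → {b1,b6,b7}
  b6 → ∅
  b7 → {b1}
  b8 → {b1}
  b9 → ∅

DF(b7) = ["b1"]

Answer: ["b1"]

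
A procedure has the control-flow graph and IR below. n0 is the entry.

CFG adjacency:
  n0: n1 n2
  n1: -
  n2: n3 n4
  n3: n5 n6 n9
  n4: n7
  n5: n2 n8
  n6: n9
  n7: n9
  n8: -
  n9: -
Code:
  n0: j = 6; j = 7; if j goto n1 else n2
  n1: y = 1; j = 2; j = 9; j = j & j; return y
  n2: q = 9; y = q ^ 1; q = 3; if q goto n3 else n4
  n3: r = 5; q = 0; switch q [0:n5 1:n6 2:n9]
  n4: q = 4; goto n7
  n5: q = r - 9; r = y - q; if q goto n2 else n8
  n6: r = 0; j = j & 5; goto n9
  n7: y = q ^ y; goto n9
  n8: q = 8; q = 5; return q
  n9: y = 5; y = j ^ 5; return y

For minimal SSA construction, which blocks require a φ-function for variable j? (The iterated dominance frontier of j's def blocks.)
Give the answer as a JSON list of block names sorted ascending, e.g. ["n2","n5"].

Answer: ["n9"]

Derivation:
idom tree: n1←n0 n2←n0 n3←n2 n4←n2 n5←n3 n6←n3 n7←n4 n8←n5 n9←n2
Dom∩ at merges:
  n2: preds {n0,n5}: {n0} ∩ {n0,n2,n3,n5} = {n0}; idom=n0
  n9: preds {n3,n6,n7}: {n0,n2,n3} ∩ {n0,n2,n3,n6} ∩ {n0,n2,n4,n7} = {n0,n2}; idom=n2

DF derivation:
  n2←n0: walk · to n0
  n2←n5: walk n5→n3→n2 to n0
  n9←n3: walk n3 to n2
  n9←n6: walk n6→n3 to n2
  n9←n7: walk n7→n4 to n2
  n0: DF=∅
  n1: DF=∅
  n2: DF={n2}
  n3: DF={n2,n9}
  n4: DF={n9}
  n5: DF={n2}
  n6: DF={n9}
  n7: DF={n9}
  n8: DF=∅
  n9: DF=∅

φ for j: defs {n0,n1,n6}
  DF⁺ = {n9}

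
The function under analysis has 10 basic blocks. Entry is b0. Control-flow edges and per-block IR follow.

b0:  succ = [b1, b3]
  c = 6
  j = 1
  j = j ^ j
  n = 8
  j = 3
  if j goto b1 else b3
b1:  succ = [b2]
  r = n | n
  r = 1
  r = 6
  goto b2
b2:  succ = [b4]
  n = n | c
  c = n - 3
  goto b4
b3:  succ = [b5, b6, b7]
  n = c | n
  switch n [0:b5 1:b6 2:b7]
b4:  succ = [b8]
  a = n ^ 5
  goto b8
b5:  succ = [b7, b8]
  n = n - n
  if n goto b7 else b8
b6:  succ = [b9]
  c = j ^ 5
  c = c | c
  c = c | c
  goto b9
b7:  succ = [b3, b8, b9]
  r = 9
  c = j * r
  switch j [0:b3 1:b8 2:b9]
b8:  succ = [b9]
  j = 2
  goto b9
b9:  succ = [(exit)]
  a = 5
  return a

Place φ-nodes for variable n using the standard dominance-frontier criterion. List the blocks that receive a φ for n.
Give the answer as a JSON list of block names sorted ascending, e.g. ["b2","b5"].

idom tree: b1←b0 b2←b1 b3←b0 b4←b2 b5←b3 b6←b3 b7←b3 b8←b0 b9←b0
Join-block Dom:
  b3: preds {b0,b7}: {b0} ∩ {b0,b3,b7} = {b0}; idom=b0
  b7: preds {b3,b5}: {b0,b3} ∩ {b0,b3,b5} = {b0,b3}; idom=b3
  b8: preds {b4,b5,b7}: {b0,b1,b2,b4} ∩ {b0,b3,b5} ∩ {b0,b3,b7} = {b0}; idom=b0
  b9: preds {b6,b7,b8}: {b0,b3,b6} ∩ {b0,b3,b7} ∩ {b0,b8} = {b0}; idom=b0

DF walk-up:
  b3←b0: walk · to b0
  b3←b7: walk b7→b3 to b0
  b7←b3: walk · to b3
  b7←b5: walk b5 to b3
  b8←b4: walk b4→b2→b1 to b0
  b8←b5: walk b5→b3 to b0
  b8←b7: walk b7→b3 to b0
  b9←b6: walk b6→b3 to b0
  b9←b7: walk b7→b3 to b0
  b9←b8: walk b8 to b0
  b0: DF=∅
  b1: DF={b8}
  b2: DF={b8}
  b3: DF={b3,b8,b9}
  b4: DF={b8}
  b5: DF={b7,b8}
  b6: DF={b9}
  b7: DF={b3,b8,b9}
  b8: DF={b9}
  b9: DF=∅

φ for n: defs {b0,b2,b3,b5}
  DF⁺ = {b3,b7,b8,b9}

Answer: ["b3", "b7", "b8", "b9"]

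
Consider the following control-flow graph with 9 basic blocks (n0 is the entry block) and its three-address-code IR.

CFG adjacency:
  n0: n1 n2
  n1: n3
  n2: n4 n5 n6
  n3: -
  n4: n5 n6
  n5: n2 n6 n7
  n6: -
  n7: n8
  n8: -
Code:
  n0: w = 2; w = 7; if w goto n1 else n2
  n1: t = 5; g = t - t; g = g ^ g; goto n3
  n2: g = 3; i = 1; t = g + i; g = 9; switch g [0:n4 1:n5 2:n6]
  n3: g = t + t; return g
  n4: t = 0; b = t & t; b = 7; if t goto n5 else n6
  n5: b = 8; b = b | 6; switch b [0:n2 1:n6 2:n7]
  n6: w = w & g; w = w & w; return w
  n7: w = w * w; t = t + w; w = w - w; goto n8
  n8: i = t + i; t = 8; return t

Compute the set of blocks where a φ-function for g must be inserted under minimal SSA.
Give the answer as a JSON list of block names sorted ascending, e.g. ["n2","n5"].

idom tree: n1←n0 n2←n0 n3←n1 n4←n2 n5←n2 n6←n2 n7←n5 n8←n7
Dom at joins:
  n2: preds {n0,n5}: {n0} ∩ {n0,n2,n5} = {n0}; idom=n0
  n5: preds {n2,n4}: {n0,n2} ∩ {n0,n2,n4} = {n0,n2}; idom=n2
  n6: preds {n2,n4,n5}: {n0,n2} ∩ {n0,n2,n4} ∩ {n0,n2,n5} = {n0,n2}; idom=n2

DF derivation:
  join n2 pred n0: · stop@n0
  join n2 pred n5: n5→n2 stop@n0
  join n5 pred n2: · stop@n2
  join n5 pred n4: n4 stop@n2
  join n6 pred n2: · stop@n2
  join n6 pred n4: n4 stop@n2
  join n6 pred n5: n5 stop@n2
  n0 → ∅
  n1 → ∅
  n2 → {n2}
  n3 → ∅
  n4 → {n5,n6}
  n5 → {n2,n6}
  n6 → ∅
  n7 → ∅
  n8 → ∅

φ for g: defs {n1,n2,n3}
  DF⁺ = {n2}

Answer: ["n2"]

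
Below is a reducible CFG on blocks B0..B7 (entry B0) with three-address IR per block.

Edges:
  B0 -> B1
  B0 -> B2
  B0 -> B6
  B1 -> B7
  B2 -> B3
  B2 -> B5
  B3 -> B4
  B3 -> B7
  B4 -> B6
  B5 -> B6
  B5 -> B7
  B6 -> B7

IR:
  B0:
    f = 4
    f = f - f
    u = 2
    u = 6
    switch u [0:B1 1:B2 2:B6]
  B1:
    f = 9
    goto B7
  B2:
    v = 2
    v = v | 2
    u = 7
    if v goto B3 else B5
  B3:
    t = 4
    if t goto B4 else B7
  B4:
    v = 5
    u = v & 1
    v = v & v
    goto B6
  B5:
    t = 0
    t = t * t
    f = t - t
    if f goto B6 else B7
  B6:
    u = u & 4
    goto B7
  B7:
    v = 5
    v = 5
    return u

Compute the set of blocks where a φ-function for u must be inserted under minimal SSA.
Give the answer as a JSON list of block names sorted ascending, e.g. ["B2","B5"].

idom tree: B1←B0 B2←B0 B3←B2 B4←B3 B5←B2 B6←B0 B7←B0
Dom∩ at merges:
  B6: preds {B0,B4,B5}: {B0} ∩ {B0,B2,B3,B4} ∩ {B0,B2,B5} = {B0}; idom=B0
  B7: preds {B1,B3,B5,B6}: {B0,B1} ∩ {B0,B2,B3} ∩ {B0,B2,B5} ∩ {B0,B6} = {B0}; idom=B0

DF derivation:
  B6←B0: walk · to B0
  B6←B4: walk B4→B3→B2 to B0
  B6←B5: walk B5→B2 to B0
  B7←B1: walk B1 to B0
  B7←B3: walk B3→B2 to B0
  B7←B5: walk B5→B2 to B0
  B7←B6: walk B6 to B0
  DF(B0)=∅
  DF(B1)={B7}
  DF(B2)={B6,B7}
  DF(B3)={B6,B7}
  DF(B4)={B6}
  DF(B5)={B6,B7}
  DF(B6)={B7}
  DF(B7)=∅

φ for u: defs {B0,B2,B4,B6}
  DF⁺ = {B6,B7}

Answer: ["B6", "B7"]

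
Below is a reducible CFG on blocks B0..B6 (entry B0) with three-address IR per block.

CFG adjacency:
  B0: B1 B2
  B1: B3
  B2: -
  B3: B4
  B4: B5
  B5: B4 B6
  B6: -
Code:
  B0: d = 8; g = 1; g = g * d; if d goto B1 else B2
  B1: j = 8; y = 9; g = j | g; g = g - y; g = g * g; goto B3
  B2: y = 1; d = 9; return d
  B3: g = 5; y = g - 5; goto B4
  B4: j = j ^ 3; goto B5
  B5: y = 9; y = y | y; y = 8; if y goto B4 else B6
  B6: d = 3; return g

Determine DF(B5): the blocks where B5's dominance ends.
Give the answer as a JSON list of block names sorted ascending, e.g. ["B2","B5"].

Answer: ["B4"]

Analysis:
idom tree: B1←B0 B2←B0 B3←B1 B4←B3 B5←B4 B6←B5
Dom at joins:
  B4: preds {B3,B5}: {B0,B1,B3} ∩ {B0,B1,B3,B4,B5} = {B0,B1,B3}; idom=B3

DF walk-up:
  join B4 pred B3: · stop@B3
  join B4 pred B5: B5→B4 stop@B3
  DF(B0)=∅
  DF(B1)=∅
  DF(B2)=∅
  DF(B3)=∅
  DF(B4)={B4}
  DF(B5)={B4}
  DF(B6)=∅

DF(B5) = ["B4"]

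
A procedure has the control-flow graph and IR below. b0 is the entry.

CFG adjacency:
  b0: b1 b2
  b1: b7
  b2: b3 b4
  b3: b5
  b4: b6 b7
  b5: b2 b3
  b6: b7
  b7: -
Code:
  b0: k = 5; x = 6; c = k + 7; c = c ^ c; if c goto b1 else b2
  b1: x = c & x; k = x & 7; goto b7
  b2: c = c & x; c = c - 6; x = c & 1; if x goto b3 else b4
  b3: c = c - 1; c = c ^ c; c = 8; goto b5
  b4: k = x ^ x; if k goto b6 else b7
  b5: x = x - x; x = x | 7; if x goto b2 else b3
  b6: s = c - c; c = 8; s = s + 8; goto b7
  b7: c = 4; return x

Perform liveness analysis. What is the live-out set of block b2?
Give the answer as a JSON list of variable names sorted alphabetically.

Answer: ["c", "x"]

Analysis:
Block summaries:
  b0 def {c,k,x} use ∅
  b1 def {k,x} use {c,x}
  b2 def {c,x} use {c,x}
  b3 def {c} use {c}
  b4 def {k} use {x}
  b5 def {x} use {x}
  b6 def {c,s} use {c}
  b7 def {c} use {x}

Liveness:
  b0: in=∅ out={c,x}
  b1: in={c,x} out={x}
  b2: in={c,x} out={c,x}
  b3: in={c,x} out={c,x}
  b4: in={c,x} out={c,x}
  b5: in={c,x} out={c,x}
  b6: in={c,x} out={x}
  b7: in={x} out=∅

live-out(b2) = ["c", "x"]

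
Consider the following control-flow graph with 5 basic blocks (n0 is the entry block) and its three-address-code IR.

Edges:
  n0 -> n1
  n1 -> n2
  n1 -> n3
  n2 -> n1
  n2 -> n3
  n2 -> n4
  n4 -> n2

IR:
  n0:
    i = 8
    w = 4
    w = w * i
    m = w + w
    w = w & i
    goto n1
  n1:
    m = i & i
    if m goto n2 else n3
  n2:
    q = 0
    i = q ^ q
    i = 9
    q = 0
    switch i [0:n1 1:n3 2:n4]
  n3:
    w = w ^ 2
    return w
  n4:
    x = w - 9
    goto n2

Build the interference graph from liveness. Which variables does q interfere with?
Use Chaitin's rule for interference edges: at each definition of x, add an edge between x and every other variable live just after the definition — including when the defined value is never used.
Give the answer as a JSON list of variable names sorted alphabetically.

Answer: ["i", "w"]

Working:
def/use:
  n0: {i,m,w} / ∅
  n1: {m} / {i}
  n2: {i,q} / ∅
  n3: {w} / {w}
  n4: {x} / {w}

Live sets:
  n0: in=∅ out={i,w}
  n1: in={i,w} out={w}
  n2: in={w} out={i,w}
  n3: in={w} out=∅
  n4: in={w} out={w}

Conflict graph:
  i — {m,q,w}
  m — {i,w}
  q — {i,w}
  w — {i,m,q,x}
  x — {w}

N(q) = ["i", "w"]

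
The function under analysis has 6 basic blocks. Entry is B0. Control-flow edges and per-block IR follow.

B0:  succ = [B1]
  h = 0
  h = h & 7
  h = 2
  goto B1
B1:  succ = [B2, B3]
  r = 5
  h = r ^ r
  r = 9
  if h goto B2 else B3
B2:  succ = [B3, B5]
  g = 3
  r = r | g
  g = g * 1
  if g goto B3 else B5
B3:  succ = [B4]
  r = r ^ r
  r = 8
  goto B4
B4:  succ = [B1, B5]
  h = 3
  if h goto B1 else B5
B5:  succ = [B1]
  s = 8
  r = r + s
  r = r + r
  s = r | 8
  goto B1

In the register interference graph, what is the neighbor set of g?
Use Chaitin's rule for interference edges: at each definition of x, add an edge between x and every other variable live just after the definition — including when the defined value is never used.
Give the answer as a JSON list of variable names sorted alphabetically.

Answer: ["r"]

Working:
Block summaries:
  B0 def {h} use ∅
  B1 def {h,r} use ∅
  B2 def {g,r} use {r}
  B3 def {r} use {r}
  B4 def {h} use ∅
  B5 def {r,s} use {r}

Liveness:
  B0 li=∅ lo=∅
  B1 li=∅ lo={r}
  B2 li={r} lo={r}
  B3 li={r} lo={r}
  B4 li={r} lo={r}
  B5 li={r} lo=∅

Interfere edges:
  g↔{r}
  h↔{r}
  r↔{g,h,s}
  s↔{r}

N(g) = ["r"]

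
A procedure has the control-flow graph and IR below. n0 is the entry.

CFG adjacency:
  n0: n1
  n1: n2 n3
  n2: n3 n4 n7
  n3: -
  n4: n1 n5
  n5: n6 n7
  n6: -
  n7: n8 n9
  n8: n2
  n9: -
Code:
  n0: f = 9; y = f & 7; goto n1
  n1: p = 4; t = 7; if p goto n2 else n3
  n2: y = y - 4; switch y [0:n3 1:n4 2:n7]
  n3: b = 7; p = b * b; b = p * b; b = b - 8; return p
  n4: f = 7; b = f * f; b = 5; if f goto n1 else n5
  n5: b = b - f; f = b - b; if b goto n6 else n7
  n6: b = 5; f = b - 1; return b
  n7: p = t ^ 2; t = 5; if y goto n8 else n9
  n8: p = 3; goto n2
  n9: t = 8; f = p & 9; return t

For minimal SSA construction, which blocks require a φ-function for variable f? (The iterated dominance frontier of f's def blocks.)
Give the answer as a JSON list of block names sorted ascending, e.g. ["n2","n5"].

idom tree: n1←n0 n2←n1 n3←n1 n4←n2 n5←n4 n6←n5 n7←n2 n8←n7 n9←n7
Dom at joins:
  n1: preds {n0,n4}: {n0} ∩ {n0,n1,n2,n4} = {n0}; idom=n0
  n2: preds {n1,n8}: {n0,n1} ∩ {n0,n1,n2,n7,n8} = {n0,n1}; idom=n1
  n3: preds {n1,n2}: {n0,n1} ∩ {n0,n1,n2} = {n0,n1}; idom=n1
  n7: preds {n2,n5}: {n0,n1,n2} ∩ {n0,n1,n2,n4,n5} = {n0,n1,n2}; idom=n2

DF derivation:
  join n1 pred n0: · stop@n0
  join n1 pred n4: n4→n2→n1 stop@n0
  join n2 pred n1: · stop@n1
  join n2 pred n8: n8→n7→n2 stop@n1
  join n3 pred n1: · stop@n1
  join n3 pred n2: n2 stop@n1
  join n7 pred n2: · stop@n2
  join n7 pred n5: n5→n4 stop@n2
  n0: DF=∅
  n1: DF={n1}
  n2: DF={n1,n2,n3}
  n3: DF=∅
  n4: DF={n1,n7}
  n5: DF={n7}
  n6: DF=∅
  n7: DF={n2}
  n8: DF={n2}
  n9: DF=∅

φ for f: defs {n0,n4,n5,n6,n9}
  DF⁺ = {n1,n2,n3,n7}

Answer: ["n1", "n2", "n3", "n7"]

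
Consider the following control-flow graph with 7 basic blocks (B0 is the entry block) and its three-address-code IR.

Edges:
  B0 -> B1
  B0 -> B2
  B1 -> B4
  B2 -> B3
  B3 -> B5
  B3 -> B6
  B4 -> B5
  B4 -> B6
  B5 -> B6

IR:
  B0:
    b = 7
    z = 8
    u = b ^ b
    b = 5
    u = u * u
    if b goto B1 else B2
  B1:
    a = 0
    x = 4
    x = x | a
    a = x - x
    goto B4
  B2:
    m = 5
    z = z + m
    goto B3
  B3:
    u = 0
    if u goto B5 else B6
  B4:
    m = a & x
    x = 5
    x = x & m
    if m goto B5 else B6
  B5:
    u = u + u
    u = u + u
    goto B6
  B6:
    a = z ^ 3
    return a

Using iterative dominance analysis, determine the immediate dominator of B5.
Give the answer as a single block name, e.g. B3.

Answer: B0

Analysis:
idom tree: B1←B0 B2←B0 B3←B2 B4←B1 B5←B0 B6←B0
Join-block Dom:
  B5: preds {B3,B4}: {B0,B2,B3} ∩ {B0,B1,B4} = {B0}; idom=B0
  B6: preds {B3,B4,B5}: {B0,B2,B3} ∩ {B0,B1,B4} ∩ {B0,B5} = {B0}; idom=B0

idom(B5) = B0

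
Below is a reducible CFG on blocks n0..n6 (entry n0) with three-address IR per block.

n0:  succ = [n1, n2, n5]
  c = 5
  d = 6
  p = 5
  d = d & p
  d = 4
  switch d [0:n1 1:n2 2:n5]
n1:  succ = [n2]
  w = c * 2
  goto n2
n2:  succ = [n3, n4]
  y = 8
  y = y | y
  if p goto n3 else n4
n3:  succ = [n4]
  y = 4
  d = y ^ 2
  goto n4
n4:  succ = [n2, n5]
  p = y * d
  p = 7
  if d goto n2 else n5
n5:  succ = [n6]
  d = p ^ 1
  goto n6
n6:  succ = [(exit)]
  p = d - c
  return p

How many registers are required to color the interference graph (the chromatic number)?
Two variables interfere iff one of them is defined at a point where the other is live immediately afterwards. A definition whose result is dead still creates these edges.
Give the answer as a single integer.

Answer: 4

Working:
def/use:
  n0 def {c,d,p} use ∅
  n1 def {w} use {c}
  n2 def {y} use {p}
  n3 def {d,y} use ∅
  n4 def {p} use {d,y}
  n5 def {d} use {p}
  n6 def {p} use {c,d}

Liveness:
  n0 li=∅ lo={c,d,p}
  n1 li={c,d,p} lo={c,d,p}
  n2 li={c,d,p} lo={c,d,y}
  n3 li={c} lo={c,d,y}
  n4 li={c,d,y} lo={c,d,p}
  n5 li={c,p} lo={c,d}
  n6 li={c,d} lo=∅

Interfere edges:
  c — {d,p,w,y}
  d — {c,p,w,y}
  p — {c,d,w,y}
  w — {c,d,p}
  y — {c,d,p}

Colouring:
  {c,d,p,w} pairwise interfere (4-clique) ⇒ χ ≥ 4
  assign c→c0 d→c1 p→c2 w→c3 y→c3 — no edge inside a register ⇒ χ ≤ 4
  χ = 4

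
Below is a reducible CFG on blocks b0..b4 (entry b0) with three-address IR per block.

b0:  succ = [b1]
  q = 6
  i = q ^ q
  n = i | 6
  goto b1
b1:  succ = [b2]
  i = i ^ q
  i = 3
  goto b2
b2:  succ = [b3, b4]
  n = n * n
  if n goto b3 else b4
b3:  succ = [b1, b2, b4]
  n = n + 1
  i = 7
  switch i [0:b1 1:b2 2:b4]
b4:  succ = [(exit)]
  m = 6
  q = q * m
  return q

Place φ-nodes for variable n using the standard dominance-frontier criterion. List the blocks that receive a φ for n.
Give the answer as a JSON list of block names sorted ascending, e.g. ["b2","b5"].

idom tree: b1←b0 b2←b1 b3←b2 b4←b2
Dom at joins:
  b1: preds {b0,b3}: {b0} ∩ {b0,b1,b2,b3} = {b0}; idom=b0
  b2: preds {b1,b3}: {b0,b1} ∩ {b0,b1,b2,b3} = {b0,b1}; idom=b1
  b4: preds {b2,b3}: {b0,b1,b2} ∩ {b0,b1,b2,b3} = {b0,b1,b2}; idom=b2

Frontier:
  join b1 pred b0: · stop@b0
  join b1 pred b3: b3→b2→b1 stop@b0
  join b2 pred b1: · stop@b1
  join b2 pred b3: b3→b2 stop@b1
  join b4 pred b2: · stop@b2
  join b4 pred b3: b3 stop@b2
  b0 → ∅
  b1 → {b1}
  b2 → {b1,b2}
  b3 → {b1,b2,b4}
  b4 → ∅

φ for n: defs {b0,b2,b3}
  DF⁺ = {b1,b2,b4}

Answer: ["b1", "b2", "b4"]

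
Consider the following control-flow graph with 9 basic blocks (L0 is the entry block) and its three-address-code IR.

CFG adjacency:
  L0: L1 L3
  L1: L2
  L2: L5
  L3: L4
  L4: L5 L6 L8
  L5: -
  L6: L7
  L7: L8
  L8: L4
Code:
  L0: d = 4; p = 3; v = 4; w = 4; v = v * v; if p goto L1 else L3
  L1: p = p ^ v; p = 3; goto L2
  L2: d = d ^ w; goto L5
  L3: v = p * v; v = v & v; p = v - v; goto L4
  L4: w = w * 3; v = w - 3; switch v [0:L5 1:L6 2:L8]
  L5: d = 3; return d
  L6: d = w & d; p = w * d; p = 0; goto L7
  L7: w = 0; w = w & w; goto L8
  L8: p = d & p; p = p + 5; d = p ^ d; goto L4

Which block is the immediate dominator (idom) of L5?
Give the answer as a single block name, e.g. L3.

idom tree: L1←L0 L2←L1 L3←L0 L4←L3 L5←L0 L6←L4 L7←L6 L8←L4
Join-block Dom:
  L4: preds {L3,L8}: {L0,L3} ∩ {L0,L3,L4,L8} = {L0,L3}; idom=L3
  L5: preds {L2,L4}: {L0,L1,L2} ∩ {L0,L3,L4} = {L0}; idom=L0
  L8: preds {L4,L7}: {L0,L3,L4} ∩ {L0,L3,L4,L6,L7} = {L0,L3,L4}; idom=L4

idom(L5) = L0

Answer: L0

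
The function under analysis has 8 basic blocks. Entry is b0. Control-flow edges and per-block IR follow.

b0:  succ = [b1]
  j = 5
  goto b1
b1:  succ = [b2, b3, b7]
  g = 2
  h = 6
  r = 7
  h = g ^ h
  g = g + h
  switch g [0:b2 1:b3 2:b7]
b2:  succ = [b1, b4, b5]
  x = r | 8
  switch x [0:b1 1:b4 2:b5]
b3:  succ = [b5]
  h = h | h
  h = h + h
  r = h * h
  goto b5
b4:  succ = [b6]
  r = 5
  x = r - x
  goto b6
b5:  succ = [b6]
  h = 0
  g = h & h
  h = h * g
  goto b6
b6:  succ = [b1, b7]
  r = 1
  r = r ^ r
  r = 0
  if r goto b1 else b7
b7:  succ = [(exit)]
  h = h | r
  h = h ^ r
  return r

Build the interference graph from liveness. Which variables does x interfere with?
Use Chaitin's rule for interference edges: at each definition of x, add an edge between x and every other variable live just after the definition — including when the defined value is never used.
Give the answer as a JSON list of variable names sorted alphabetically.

Answer: ["h", "r"]

Analysis:
def/use:
  b0: def={j} ue=∅
  b1: def={g,h,r} ue=∅
  b2: def={x} ue={r}
  b3: def={h,r} ue={h}
  b4: def={r,x} ue={x}
  b5: def={g,h} ue=∅
  b6: def={r} ue=∅
  b7: def={h} ue={h,r}

Backward fixpoint:
  b0 li=∅ lo=∅
  b1 li=∅ lo={h,r}
  b2 li={h,r} lo={h,x}
  b3 li={h} lo=∅
  b4 li={h,x} lo={h}
  b5 li=∅ lo={h}
  b6 li={h} lo={h,r}
  b7 li={h,r} lo=∅

Interference:
  g: {h,r}
  h: {g,r,x}
  j: ∅
  r: {g,h,x}
  x: {h,r}

N(x) = ["h", "r"]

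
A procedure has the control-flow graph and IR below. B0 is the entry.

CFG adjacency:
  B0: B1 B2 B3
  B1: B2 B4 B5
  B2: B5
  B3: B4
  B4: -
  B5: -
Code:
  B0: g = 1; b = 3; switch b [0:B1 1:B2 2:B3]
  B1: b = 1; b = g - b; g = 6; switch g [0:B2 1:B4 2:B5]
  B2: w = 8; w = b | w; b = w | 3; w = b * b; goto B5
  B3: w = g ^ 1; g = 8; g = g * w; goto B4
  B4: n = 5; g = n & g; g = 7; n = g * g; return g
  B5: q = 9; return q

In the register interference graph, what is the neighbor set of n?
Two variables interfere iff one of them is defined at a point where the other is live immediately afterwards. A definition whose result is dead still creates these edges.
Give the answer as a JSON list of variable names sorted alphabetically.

Per-block:
  B0 def {b,g} use ∅
  B1 def {b,g} use {g}
  B2 def {b,w} use {b}
  B3 def {g,w} use {g}
  B4 def {g,n} use {g}
  B5 def {q} use ∅

Liveness:
  B0 li=∅ lo={b,g}
  B1 li={g} lo={b,g}
  B2 li={b} lo=∅
  B3 li={g} lo={g}
  B4 li={g} lo=∅
  B5 li=∅ lo=∅

Conflict graph:
  b — {g,w}
  g — {b,n,w}
  n — {g}
  q — ∅
  w — {b,g}

N(n) = ["g"]

Answer: ["g"]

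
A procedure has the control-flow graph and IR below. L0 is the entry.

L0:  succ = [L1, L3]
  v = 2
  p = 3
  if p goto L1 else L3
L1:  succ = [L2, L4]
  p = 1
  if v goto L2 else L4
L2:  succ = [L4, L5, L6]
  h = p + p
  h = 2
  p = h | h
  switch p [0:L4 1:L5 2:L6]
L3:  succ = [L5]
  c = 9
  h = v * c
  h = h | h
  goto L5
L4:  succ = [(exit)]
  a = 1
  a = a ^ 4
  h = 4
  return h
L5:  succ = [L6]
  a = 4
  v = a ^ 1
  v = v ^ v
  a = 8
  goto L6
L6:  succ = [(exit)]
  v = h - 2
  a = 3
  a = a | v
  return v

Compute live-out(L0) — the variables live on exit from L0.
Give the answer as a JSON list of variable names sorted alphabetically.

def/use:
  L0: def={p,v} ue=∅
  L1: def={p} ue={v}
  L2: def={h,p} ue={p}
  L3: def={c,h} ue={v}
  L4: def={a,h} ue=∅
  L5: def={a,v} ue=∅
  L6: def={a,v} ue={h}

Liveness:
  live L0: ∅→{v}
  live L1: {v}→{p}
  live L2: {p}→{h}
  live L3: {v}→{h}
  live L4: ∅→∅
  live L5: {h}→{h}
  live L6: {h}→∅

live-out(L0) = ["v"]

Answer: ["v"]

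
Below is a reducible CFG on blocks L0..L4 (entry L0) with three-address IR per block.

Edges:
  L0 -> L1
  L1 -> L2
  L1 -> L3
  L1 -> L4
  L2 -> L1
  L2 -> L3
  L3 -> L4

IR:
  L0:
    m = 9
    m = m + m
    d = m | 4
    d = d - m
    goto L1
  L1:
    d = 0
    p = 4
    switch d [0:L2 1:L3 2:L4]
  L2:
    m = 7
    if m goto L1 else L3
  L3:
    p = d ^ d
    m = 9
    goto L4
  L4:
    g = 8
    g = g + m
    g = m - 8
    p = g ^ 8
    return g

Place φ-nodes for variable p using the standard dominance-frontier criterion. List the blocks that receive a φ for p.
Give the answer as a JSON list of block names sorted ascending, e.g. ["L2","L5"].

idom tree: L1←L0 L2←L1 L3←L1 L4←L1
Dom∩ at merges:
  L1: preds {L0,L2}: {L0} ∩ {L0,L1,L2} = {L0}; idom=L0
  L3: preds {L1,L2}: {L0,L1} ∩ {L0,L1,L2} = {L0,L1}; idom=L1
  L4: preds {L1,L3}: {L0,L1} ∩ {L0,L1,L3} = {L0,L1}; idom=L1

DF walk-up:
  L1←L0: walk · to L0
  L1←L2: walk L2→L1 to L0
  L3←L1: walk · to L1
  L3←L2: walk L2 to L1
  L4←L1: walk · to L1
  L4←L3: walk L3 to L1
  L0: DF=∅
  L1: DF={L1}
  L2: DF={L1,L3}
  L3: DF={L4}
  L4: DF=∅

φ for p: defs {L1,L3,L4}
  DF⁺ = {L1,L4}

Answer: ["L1", "L4"]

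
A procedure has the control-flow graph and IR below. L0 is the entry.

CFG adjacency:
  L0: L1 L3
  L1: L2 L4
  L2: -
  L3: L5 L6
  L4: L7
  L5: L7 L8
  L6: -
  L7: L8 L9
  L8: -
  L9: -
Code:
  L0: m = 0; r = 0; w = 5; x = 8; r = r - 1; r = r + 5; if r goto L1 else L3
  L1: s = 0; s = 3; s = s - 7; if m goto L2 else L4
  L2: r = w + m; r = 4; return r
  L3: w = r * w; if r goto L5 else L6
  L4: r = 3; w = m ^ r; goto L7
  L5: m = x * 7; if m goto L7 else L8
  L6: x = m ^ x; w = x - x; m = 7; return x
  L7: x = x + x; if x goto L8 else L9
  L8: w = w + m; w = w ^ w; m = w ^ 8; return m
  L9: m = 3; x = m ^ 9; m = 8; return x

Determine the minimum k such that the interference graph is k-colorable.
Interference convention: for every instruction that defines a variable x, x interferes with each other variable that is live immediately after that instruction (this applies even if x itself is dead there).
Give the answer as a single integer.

Answer: 4

Analysis:
Per-block:
  L0: {m,r,w,x} / ∅
  L1: {s} / {m}
  L2: {r} / {m,w}
  L3: {w} / {r,w}
  L4: {r,w} / {m}
  L5: {m} / {x}
  L6: {m,w,x} / {m,x}
  L7: {x} / {x}
  L8: {m,w} / {m,w}
  L9: {m,x} / ∅

Live sets:
  live L0: ∅→{m,r,w,x}
  live L1: {m,w,x}→{m,w,x}
  live L2: {m,w}→∅
  live L3: {m,r,w,x}→{m,w,x}
  live L4: {m,x}→{m,w,x}
  live L5: {w,x}→{m,w,x}
  live L6: {m,x}→∅
  live L7: {m,w,x}→{m,w}
  live L8: {m,w}→∅
  live L9: ∅→∅

Conflict graph:
  m↔{r,s,w,x}
  r↔{m,w,x}
  s↔{m,w,x}
  w↔{m,r,s,x}
  x↔{m,r,s,w}

Colouring:
  {m,r,w,x} pairwise interfere (4-clique) ⇒ χ ≥ 4
  assign m→c0 r→c3 s→c3 w→c1 x→c2 — no edge inside a register ⇒ χ ≤ 4
  χ = 4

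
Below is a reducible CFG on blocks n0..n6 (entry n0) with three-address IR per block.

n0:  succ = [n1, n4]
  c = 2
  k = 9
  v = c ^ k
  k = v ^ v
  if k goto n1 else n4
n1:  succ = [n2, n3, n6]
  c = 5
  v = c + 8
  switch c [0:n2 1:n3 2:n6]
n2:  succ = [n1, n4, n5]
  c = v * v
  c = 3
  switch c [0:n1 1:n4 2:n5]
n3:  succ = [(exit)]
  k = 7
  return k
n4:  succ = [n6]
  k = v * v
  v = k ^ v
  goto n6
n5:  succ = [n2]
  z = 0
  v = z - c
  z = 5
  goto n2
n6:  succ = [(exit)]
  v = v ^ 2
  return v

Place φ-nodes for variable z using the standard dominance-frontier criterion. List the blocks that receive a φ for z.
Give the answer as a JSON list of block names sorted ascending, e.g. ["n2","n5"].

idom tree: n1←n0 n2←n1 n3←n1 n4←n0 n5←n2 n6←n0
Dom at joins:
  n1: preds {n0,n2}: {n0} ∩ {n0,n1,n2} = {n0}; idom=n0
  n2: preds {n1,n5}: {n0,n1} ∩ {n0,n1,n2,n5} = {n0,n1}; idom=n1
  n4: preds {n0,n2}: {n0} ∩ {n0,n1,n2} = {n0}; idom=n0
  n6: preds {n1,n4}: {n0,n1} ∩ {n0,n4} = {n0}; idom=n0

DF derivation:
  n1←n0: walk · to n0
  n1←n2: walk n2→n1 to n0
  n2←n1: walk · to n1
  n2←n5: walk n5→n2 to n1
  n4←n0: walk · to n0
  n4←n2: walk n2→n1 to n0
  n6←n1: walk n1 to n0
  n6←n4: walk n4 to n0
  n0: DF=∅
  n1: DF={n1,n4,n6}
  n2: DF={n1,n2,n4}
  n3: DF=∅
  n4: DF={n6}
  n5: DF={n2}
  n6: DF=∅

φ for z: defs {n5}
  DF⁺ = {n1,n2,n4,n6}

Answer: ["n1", "n2", "n4", "n6"]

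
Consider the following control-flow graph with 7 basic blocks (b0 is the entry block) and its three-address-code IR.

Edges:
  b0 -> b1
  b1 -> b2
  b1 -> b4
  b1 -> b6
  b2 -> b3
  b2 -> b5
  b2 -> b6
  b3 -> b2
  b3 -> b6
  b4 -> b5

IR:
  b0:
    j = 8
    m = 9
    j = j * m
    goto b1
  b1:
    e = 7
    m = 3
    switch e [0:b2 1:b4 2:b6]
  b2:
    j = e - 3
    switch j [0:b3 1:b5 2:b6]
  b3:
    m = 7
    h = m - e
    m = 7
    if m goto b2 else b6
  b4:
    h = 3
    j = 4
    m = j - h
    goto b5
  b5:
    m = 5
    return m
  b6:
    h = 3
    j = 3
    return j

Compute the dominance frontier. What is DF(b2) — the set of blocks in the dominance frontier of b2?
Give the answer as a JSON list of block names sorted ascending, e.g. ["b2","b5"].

idom tree: b1←b0 b2←b1 b3←b2 b4←b1 b5←b1 b6←b1
Dom∩ at merges:
  b2: preds {b1,b3}: {b0,b1} ∩ {b0,b1,b2,b3} = {b0,b1}; idom=b1
  b5: preds {b2,b4}: {b0,b1,b2} ∩ {b0,b1,b4} = {b0,b1}; idom=b1
  b6: preds {b1,b2,b3}: {b0,b1} ∩ {b0,b1,b2} ∩ {b0,b1,b2,b3} = {b0,b1}; idom=b1

Frontier:
  b2←b1: walk · to b1
  b2←b3: walk b3→b2 to b1
  b5←b2: walk b2 to b1
  b5←b4: walk b4 to b1
  b6←b1: walk · to b1
  b6←b2: walk b2 to b1
  b6←b3: walk b3→b2 to b1
  b0: DF=∅
  b1: DF=∅
  b2: DF={b2,b5,b6}
  b3: DF={b2,b6}
  b4: DF={b5}
  b5: DF=∅
  b6: DF=∅

DF(b2) = ["b2", "b5", "b6"]

Answer: ["b2", "b5", "b6"]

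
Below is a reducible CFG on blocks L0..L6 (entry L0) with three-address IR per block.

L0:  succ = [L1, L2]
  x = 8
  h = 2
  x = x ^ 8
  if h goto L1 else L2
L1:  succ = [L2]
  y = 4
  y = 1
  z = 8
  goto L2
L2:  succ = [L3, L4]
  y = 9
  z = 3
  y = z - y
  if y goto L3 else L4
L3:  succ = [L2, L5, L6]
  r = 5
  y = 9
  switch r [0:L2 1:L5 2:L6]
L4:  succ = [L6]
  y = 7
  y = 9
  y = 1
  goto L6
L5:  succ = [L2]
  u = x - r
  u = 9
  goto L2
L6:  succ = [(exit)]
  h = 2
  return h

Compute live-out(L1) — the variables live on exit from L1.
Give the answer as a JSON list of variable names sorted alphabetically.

Block summaries:
  L0: {h,x} / ∅
  L1: {y,z} / ∅
  L2: {y,z} / ∅
  L3: {r,y} / ∅
  L4: {y} / ∅
  L5: {u} / {r,x}
  L6: {h} / ∅

Liveness:
  L0 li=∅ lo={x}
  L1 li={x} lo={x}
  L2 li={x} lo={x}
  L3 li={x} lo={r,x}
  L4 li=∅ lo=∅
  L5 li={r,x} lo={x}
  L6 li=∅ lo=∅

live-out(L1) = ["x"]

Answer: ["x"]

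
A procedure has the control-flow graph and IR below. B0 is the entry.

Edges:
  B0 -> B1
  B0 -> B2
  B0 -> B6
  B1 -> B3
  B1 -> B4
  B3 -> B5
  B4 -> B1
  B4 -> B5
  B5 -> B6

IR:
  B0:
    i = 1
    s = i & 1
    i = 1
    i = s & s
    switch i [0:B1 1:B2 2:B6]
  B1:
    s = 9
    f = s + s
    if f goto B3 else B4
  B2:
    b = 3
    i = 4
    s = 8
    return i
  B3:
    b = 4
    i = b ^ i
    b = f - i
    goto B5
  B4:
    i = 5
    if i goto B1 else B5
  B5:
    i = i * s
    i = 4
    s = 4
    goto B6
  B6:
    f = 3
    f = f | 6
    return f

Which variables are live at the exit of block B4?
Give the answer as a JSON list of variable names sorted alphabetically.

def/use:
  B0: def={i,s} ue=∅
  B1: def={f,s} ue=∅
  B2: def={b,i,s} ue=∅
  B3: def={b,i} ue={f,i}
  B4: def={i} ue=∅
  B5: def={i,s} ue={i,s}
  B6: def={f} ue=∅

Backward fixpoint:
  B0 li=∅ lo={i}
  B1 li={i} lo={f,i,s}
  B2 li=∅ lo=∅
  B3 li={f,i,s} lo={i,s}
  B4 li={s} lo={i,s}
  B5 li={i,s} lo=∅
  B6 li=∅ lo=∅

live-out(B4) = ["i", "s"]

Answer: ["i", "s"]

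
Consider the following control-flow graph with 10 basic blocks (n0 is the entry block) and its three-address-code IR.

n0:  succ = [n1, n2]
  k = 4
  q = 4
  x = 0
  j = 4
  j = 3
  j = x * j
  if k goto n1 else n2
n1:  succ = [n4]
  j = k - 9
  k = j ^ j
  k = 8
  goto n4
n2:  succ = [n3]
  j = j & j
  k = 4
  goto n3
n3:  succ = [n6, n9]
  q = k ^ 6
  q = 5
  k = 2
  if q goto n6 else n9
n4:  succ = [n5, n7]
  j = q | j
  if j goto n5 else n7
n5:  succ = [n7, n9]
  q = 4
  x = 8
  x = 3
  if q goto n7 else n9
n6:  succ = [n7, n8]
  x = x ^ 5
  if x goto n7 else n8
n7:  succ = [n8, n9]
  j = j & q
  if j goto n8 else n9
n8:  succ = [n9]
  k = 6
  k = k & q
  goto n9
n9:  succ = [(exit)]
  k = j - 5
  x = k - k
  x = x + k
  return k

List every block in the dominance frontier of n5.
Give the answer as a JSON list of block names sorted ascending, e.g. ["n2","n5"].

Answer: ["n7", "n9"]

Derivation:
idom tree: n1←n0 n2←n0 n3←n2 n4←n1 n5←n4 n6←n3 n7←n0 n8←n0 n9←n0
Dom∩ at merges:
  n7: preds {n4,n5,n6}: {n0,n1,n4} ∩ {n0,n1,n4,n5} ∩ {n0,n2,n3,n6} = {n0}; idom=n0
  n8: preds {n6,n7}: {n0,n2,n3,n6} ∩ {n0,n7} = {n0}; idom=n0
  n9: preds {n3,n5,n7,n8}: {n0,n2,n3} ∩ {n0,n1,n4,n5} ∩ {n0,n7} ∩ {n0,n8} = {n0}; idom=n0

DF derivation:
  join n7 pred n4: n4→n1 stop@n0
  join n7 pred n5: n5→n4→n1 stop@n0
  join n7 pred n6: n6→n3→n2 stop@n0
  join n8 pred n6: n6→n3→n2 stop@n0
  join n8 pred n7: n7 stop@n0
  join n9 pred n3: n3→n2 stop@n0
  join n9 pred n5: n5→n4→n1 stop@n0
  join n9 pred n7: n7 stop@n0
  join n9 pred n8: n8 stop@n0
  DF(n0)=∅
  DF(n1)={n7,n9}
  DF(n2)={n7,n8,n9}
  DF(n3)={n7,n8,n9}
  DF(n4)={n7,n9}
  DF(n5)={n7,n9}
  DF(n6)={n7,n8}
  DF(n7)={n8,n9}
  DF(n8)={n9}
  DF(n9)=∅

DF(n5) = ["n7", "n9"]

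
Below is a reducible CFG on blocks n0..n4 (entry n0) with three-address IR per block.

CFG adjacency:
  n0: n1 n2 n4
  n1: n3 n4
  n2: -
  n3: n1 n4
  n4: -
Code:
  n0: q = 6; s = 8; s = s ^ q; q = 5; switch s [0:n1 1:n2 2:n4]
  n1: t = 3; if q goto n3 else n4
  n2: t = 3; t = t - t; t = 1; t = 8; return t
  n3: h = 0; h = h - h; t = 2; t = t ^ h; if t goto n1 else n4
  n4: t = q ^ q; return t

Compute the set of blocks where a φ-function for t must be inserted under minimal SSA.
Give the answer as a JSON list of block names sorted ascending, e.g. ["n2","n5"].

Answer: ["n1", "n4"]

Working:
idom tree: n1←n0 n2←n0 n3←n1 n4←n0
Join-block Dom:
  n1: preds {n0,n3}: {n0} ∩ {n0,n1,n3} = {n0}; idom=n0
  n4: preds {n0,n1,n3}: {n0} ∩ {n0,n1} ∩ {n0,n1,n3} = {n0}; idom=n0

DF derivation:
  join n1 pred n0: · stop@n0
  join n1 pred n3: n3→n1 stop@n0
  join n4 pred n0: · stop@n0
  join n4 pred n1: n1 stop@n0
  join n4 pred n3: n3→n1 stop@n0
  n0 → ∅
  n1 → {n1,n4}
  n2 → ∅
  n3 → {n1,n4}
  n4 → ∅

φ for t: defs {n1,n2,n3,n4}
  DF⁺ = {n1,n4}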